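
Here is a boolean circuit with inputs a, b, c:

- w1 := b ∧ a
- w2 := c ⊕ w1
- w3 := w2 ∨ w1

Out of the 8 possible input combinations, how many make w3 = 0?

3

w3 = w2 ∨ w1 must be 0, so both w2 = 0 and w1 = 0.
Satisfying assignments:
  a=0, b=0, c=0
  a=0, b=1, c=0
  a=1, b=0, c=0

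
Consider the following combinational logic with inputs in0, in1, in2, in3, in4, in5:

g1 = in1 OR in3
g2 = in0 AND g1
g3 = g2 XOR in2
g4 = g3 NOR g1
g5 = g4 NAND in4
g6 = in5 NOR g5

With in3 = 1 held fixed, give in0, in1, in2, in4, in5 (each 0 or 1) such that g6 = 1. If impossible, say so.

With in3 = 1 fixed, none of the 32 settings of in0, in1, in2, in4, in5 give g6 = 1.
For example, with in0=0, in1=1, in2=0, in4=0, in5=0:
g1 = in1 OR in3 = 1 OR 1 = 1
g2 = in0 AND g1 = 0 AND 1 = 0
g3 = g2 XOR in2 = 0 XOR 0 = 0
g4 = g3 NOR g1 = 0 NOR 1 = 0
g5 = g4 NAND in4 = 0 NAND 0 = 1
g6 = in5 NOR g5 = 0 NOR 1 = 0
giving g6 = 0 ≠ 1.

no solution exists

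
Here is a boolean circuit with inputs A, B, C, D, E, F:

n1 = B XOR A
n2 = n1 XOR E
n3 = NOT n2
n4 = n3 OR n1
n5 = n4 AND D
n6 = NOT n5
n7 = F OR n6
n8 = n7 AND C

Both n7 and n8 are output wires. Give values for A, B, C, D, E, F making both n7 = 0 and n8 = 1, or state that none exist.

Across all 64 input combinations, none give both n7 = 0 and n8 = 1.

no solution exists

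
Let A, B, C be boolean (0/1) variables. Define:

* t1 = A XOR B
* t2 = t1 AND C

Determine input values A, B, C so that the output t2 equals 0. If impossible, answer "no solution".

Check with A=1 B=0 C=0:
t1 = A XOR B = 1 XOR 0 = 1
t2 = t1 AND C = 1 AND 0 = 0
So t2 = 0 as required.

A=1 B=0 C=0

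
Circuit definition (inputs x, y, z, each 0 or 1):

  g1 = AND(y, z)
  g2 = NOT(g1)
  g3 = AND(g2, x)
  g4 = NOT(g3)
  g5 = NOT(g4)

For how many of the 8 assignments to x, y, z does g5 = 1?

g5 = NOT(g4) must be 1, so g4 = 0.
Enumerating the 8 input combinations, 3 give g5 = 1 and 5 give g5 = 0.

3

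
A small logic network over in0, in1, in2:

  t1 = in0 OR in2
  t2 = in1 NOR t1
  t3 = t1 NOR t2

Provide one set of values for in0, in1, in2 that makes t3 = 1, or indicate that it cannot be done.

t3 = t1 NOR t2 must be 1, so both t1 = 0 and t2 = 0.
t1 = in0 OR in2 must be 0, so both in0 = 0 and in2 = 0.
Check with in0=0, in1=1, in2=0:
t1 = in0 OR in2 = 0 OR 0 = 0
t2 = in1 NOR t1 = 1 NOR 0 = 0
t3 = t1 NOR t2 = 0 NOR 0 = 1
So t3 = 1 as required.

in0=0, in1=1, in2=0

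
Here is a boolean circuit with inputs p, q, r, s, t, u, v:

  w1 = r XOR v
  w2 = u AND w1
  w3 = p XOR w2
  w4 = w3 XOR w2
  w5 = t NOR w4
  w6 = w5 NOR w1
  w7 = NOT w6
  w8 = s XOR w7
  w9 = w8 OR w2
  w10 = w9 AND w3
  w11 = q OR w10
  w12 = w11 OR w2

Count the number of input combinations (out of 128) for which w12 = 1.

92

w12 = w11 OR w2 must be 1, so at least one of w11, w2 is 1.
Enumerating the 128 input combinations, 92 give w12 = 1 and 36 give w12 = 0.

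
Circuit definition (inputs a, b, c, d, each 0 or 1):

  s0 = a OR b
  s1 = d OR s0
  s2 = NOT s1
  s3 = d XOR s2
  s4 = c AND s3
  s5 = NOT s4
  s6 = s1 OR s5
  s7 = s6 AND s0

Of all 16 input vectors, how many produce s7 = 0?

s7 = s6 AND s0 must be 0, so at least one of s6, s0 is 0.
Satisfying assignments:
  a=0, b=0, c=0, d=0
  a=0, b=0, c=0, d=1
  a=0, b=0, c=1, d=0
  a=0, b=0, c=1, d=1

4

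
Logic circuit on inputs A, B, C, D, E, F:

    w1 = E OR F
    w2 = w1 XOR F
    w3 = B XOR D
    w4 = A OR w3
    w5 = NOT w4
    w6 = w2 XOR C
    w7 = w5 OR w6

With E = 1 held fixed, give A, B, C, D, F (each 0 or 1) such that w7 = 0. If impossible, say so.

w7 = w5 OR w6 must be 0, so both w5 = 0 and w6 = 0.
w5 = NOT w4 must be 0, so w4 = 1.
Check with E = 1 and A=1, B=1, C=1, D=0, F=0:
w1 = E OR F = 1 OR 0 = 1
w2 = w1 XOR F = 1 XOR 0 = 1
w3 = B XOR D = 1 XOR 0 = 1
w4 = A OR w3 = 1 OR 1 = 1
w5 = NOT w4 = NOT 1 = 0
w6 = w2 XOR C = 1 XOR 1 = 0
w7 = w5 OR w6 = 0 OR 0 = 0
So w7 = 0.

A=1, B=1, C=1, D=0, F=0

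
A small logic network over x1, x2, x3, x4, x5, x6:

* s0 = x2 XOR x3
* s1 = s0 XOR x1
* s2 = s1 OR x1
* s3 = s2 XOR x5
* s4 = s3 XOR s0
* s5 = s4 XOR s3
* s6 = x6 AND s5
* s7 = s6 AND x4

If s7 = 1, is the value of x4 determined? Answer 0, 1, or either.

s7 = s6 AND x4 must be 1, so both s6 = 1 and x4 = 1.
s6 = x6 AND s5 must be 1, so both x6 = 1 and s5 = 1.
s5 = s4 XOR s3 must be 1, so s4 and s3 differ.
Every assignment with s7 = 1 has x4 = 1; there are 8 such assignment(s).

1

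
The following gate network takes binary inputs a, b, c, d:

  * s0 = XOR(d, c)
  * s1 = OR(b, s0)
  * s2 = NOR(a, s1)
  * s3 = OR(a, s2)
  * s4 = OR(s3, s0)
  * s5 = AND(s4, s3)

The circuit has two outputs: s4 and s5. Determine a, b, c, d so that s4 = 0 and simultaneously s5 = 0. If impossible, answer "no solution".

a=0, b=1, c=0, d=0

Check with a=0, b=1, c=0, d=0:
s0 = XOR(d, c) = XOR(0, 0) = 0
s1 = OR(b, s0) = OR(1, 0) = 1
s2 = NOR(a, s1) = NOR(0, 1) = 0
s3 = OR(a, s2) = OR(0, 0) = 0
s4 = OR(s3, s0) = OR(0, 0) = 0
s5 = AND(s4, s3) = AND(0, 0) = 0
So s4 = 0 and s5 = 0.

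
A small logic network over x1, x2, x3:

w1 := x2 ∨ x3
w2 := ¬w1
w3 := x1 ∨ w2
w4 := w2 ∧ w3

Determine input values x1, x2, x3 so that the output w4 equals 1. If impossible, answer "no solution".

x1=1 x2=0 x3=0

w4 = w2 ∧ w3 must be 1, so both w2 = 1 and w3 = 1.
w2 = ¬w1 must be 1, so w1 = 0.
Check with x1=1 x2=0 x3=0:
w1 = x2 ∨ x3 = 0 ∨ 0 = 0
w2 = ¬w1 = ¬0 = 1
w3 = x1 ∨ w2 = 1 ∨ 1 = 1
w4 = w2 ∧ w3 = 1 ∧ 1 = 1
So w4 = 1 as required.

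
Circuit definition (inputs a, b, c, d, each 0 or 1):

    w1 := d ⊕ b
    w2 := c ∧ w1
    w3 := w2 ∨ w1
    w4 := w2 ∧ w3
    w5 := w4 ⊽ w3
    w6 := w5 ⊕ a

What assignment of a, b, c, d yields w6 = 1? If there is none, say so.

a=0, b=1, c=0, d=1

w6 = w5 ⊕ a must be 1, so w5 and a differ.
Check with a=0, b=1, c=0, d=1:
w1 = d ⊕ b = 1 ⊕ 1 = 0
w2 = c ∧ w1 = 0 ∧ 0 = 0
w3 = w2 ∨ w1 = 0 ∨ 0 = 0
w4 = w2 ∧ w3 = 0 ∧ 0 = 0
w5 = w4 ⊽ w3 = 0 ⊽ 0 = 1
w6 = w5 ⊕ a = 1 ⊕ 0 = 1
So w6 = 1 as required.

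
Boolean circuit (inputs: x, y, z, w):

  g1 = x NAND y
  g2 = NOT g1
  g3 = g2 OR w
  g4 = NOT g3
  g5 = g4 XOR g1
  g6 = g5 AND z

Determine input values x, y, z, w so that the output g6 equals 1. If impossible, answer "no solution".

x=0, y=1, z=1, w=1

Check with x=0, y=1, z=1, w=1:
g1 = x NAND y = 0 NAND 1 = 1
g2 = NOT g1 = NOT 1 = 0
g3 = g2 OR w = 0 OR 1 = 1
g4 = NOT g3 = NOT 1 = 0
g5 = g4 XOR g1 = 0 XOR 1 = 1
g6 = g5 AND z = 1 AND 1 = 1
So g6 = 1 as required.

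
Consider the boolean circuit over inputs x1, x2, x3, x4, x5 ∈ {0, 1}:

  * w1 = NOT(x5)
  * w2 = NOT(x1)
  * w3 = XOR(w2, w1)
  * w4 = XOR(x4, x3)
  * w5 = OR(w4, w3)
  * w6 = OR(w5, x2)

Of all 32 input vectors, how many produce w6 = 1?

w6 = OR(w5, x2) must be 1, so at least one of w5, x2 is 1.
Enumerating the 32 input combinations, 28 give w6 = 1 and 4 give w6 = 0.

28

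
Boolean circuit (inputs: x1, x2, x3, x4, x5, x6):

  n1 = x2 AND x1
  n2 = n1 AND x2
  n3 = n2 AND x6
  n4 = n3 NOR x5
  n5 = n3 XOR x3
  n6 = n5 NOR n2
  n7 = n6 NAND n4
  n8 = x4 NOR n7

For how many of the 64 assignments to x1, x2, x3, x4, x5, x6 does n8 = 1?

6

n8 = x4 NOR n7 must be 1, so both x4 = 0 and n7 = 0.
Satisfying assignments:
  x1=0, x2=0, x3=0, x4=0, x5=0, x6=0
  x1=0, x2=0, x3=0, x4=0, x5=0, x6=1
  x1=0, x2=1, x3=0, x4=0, x5=0, x6=0
  x1=0, x2=1, x3=0, x4=0, x5=0, x6=1
  x1=1, x2=0, x3=0, x4=0, x5=0, x6=0
  x1=1, x2=0, x3=0, x4=0, x5=0, x6=1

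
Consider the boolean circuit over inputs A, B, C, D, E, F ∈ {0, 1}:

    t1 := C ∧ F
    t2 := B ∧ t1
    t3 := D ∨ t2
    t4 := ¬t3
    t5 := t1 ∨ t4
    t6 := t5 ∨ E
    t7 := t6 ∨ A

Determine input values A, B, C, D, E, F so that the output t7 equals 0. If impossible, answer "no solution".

t7 = t6 ∨ A must be 0, so both t6 = 0 and A = 0.
Check with A=0, B=0, C=0, D=1, E=0, F=1:
t1 = C ∧ F = 0 ∧ 1 = 0
t2 = B ∧ t1 = 0 ∧ 0 = 0
t3 = D ∨ t2 = 1 ∨ 0 = 1
t4 = ¬t3 = ¬1 = 0
t5 = t1 ∨ t4 = 0 ∨ 0 = 0
t6 = t5 ∨ E = 0 ∨ 0 = 0
t7 = t6 ∨ A = 0 ∨ 0 = 0
So t7 = 0 as required.

A=0, B=0, C=0, D=1, E=0, F=1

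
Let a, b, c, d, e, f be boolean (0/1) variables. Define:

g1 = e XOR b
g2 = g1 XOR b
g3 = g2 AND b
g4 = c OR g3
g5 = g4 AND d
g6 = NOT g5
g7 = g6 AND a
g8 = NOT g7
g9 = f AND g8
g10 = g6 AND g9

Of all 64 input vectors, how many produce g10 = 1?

11

g10 = g6 AND g9 must be 1, so both g6 = 1 and g9 = 1.
g6 = NOT g5 must be 1, so g5 = 0.
g9 = f AND g8 must be 1, so both f = 1 and g8 = 1.
Enumerating the 64 input combinations, 11 give g10 = 1 and 53 give g10 = 0.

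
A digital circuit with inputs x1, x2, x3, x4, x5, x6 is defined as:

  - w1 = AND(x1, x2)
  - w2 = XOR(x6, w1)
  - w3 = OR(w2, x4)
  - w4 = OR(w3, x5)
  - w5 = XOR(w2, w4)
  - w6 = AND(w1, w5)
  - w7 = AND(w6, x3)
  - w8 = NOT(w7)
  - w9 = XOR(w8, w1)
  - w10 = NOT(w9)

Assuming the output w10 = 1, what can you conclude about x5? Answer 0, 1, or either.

Both values of x5 occur among assignments with w10 = 1:
  x5=0: x1=1, x2=1, x3=0, x4=0, x5=0, x6=0
  x5=1: x1=1, x2=1, x3=0, x4=0, x5=1, x6=0

either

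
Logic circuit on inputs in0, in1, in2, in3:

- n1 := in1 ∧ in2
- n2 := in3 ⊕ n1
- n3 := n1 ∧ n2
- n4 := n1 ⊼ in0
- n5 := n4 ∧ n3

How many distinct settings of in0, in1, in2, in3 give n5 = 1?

n5 = n4 ∧ n3 must be 1, so both n4 = 1 and n3 = 1.
Satisfying assignments:
  in0=0, in1=1, in2=1, in3=0

1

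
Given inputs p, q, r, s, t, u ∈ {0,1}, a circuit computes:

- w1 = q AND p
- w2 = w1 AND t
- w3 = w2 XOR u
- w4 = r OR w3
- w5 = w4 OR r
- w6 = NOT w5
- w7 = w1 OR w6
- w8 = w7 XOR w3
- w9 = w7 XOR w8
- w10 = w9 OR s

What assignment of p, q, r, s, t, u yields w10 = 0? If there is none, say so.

p=1, q=0, r=0, s=0, t=1, u=0

w10 = w9 OR s must be 0, so both w9 = 0 and s = 0.
w9 = w7 XOR w8 must be 0, so w7 and w8 are equal.
Check with p=1, q=0, r=0, s=0, t=1, u=0:
w1 = q AND p = 0 AND 1 = 0
w2 = w1 AND t = 0 AND 1 = 0
w3 = w2 XOR u = 0 XOR 0 = 0
w4 = r OR w3 = 0 OR 0 = 0
w5 = w4 OR r = 0 OR 0 = 0
w6 = NOT w5 = NOT 0 = 1
w7 = w1 OR w6 = 0 OR 1 = 1
w8 = w7 XOR w3 = 1 XOR 0 = 1
w9 = w7 XOR w8 = 1 XOR 1 = 0
w10 = w9 OR s = 0 OR 0 = 0
So w10 = 0 as required.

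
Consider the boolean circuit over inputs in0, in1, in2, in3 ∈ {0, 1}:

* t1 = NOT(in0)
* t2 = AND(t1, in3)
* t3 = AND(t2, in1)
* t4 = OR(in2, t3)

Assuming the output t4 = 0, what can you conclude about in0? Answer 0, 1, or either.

Both values of in0 occur among assignments with t4 = 0:
  in0=0: in0=0, in1=0, in2=0, in3=0
  in0=1: in0=1, in1=0, in2=0, in3=0

either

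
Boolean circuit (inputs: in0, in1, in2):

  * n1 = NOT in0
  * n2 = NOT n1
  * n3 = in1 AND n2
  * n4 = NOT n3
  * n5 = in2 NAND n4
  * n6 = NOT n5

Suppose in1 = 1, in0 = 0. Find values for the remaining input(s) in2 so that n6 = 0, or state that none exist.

n6 = NOT n5 must be 0, so n5 = 1.
n5 = in2 NAND n4 must be 1, so at least one of in2, n4 is 0.
Check with in1 = 1, in0 = 0 and in2=0:
n1 = NOT in0 = NOT 0 = 1
n2 = NOT n1 = NOT 1 = 0
n3 = in1 AND n2 = 1 AND 0 = 0
n4 = NOT n3 = NOT 0 = 1
n5 = in2 NAND n4 = 0 NAND 1 = 1
n6 = NOT n5 = NOT 1 = 0
So n6 = 0.

in2=0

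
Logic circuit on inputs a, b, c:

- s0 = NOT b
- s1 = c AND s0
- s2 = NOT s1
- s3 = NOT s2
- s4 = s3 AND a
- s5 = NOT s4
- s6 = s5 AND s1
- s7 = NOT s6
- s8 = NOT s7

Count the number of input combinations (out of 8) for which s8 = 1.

1

s8 = NOT s7 must be 1, so s7 = 0.
s7 = NOT s6 must be 0, so s6 = 1.
s6 = s5 AND s1 must be 1, so both s5 = 1 and s1 = 1.
Satisfying assignments:
  a=0, b=0, c=1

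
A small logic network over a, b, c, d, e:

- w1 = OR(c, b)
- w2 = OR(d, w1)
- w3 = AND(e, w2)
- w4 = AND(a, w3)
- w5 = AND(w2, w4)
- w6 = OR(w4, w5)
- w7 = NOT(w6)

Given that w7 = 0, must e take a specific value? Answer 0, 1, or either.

1

w7 = NOT(w6) must be 0, so w6 = 1.
Every assignment with w7 = 0 has e = 1; there are 7 such assignment(s).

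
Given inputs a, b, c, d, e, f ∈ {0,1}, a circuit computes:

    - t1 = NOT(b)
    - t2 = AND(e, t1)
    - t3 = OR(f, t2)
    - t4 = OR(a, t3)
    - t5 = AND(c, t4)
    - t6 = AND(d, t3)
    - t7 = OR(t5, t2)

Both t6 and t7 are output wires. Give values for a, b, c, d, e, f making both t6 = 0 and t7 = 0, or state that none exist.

a=0, b=0, c=0, d=1, e=0, f=0

Check with a=0, b=0, c=0, d=1, e=0, f=0:
t1 = NOT(b) = NOT 0 = 1
t2 = AND(e, t1) = AND(0, 1) = 0
t3 = OR(f, t2) = OR(0, 0) = 0
t4 = OR(a, t3) = OR(0, 0) = 0
t5 = AND(c, t4) = AND(0, 0) = 0
t6 = AND(d, t3) = AND(1, 0) = 0
t7 = OR(t5, t2) = OR(0, 0) = 0
So t6 = 0 and t7 = 0.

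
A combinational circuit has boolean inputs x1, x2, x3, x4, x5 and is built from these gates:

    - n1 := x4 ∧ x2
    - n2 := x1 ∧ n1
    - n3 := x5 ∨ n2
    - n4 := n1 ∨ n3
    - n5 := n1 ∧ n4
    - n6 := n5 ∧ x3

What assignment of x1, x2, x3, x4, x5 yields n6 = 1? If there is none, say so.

x1=1, x2=1, x3=1, x4=1, x5=0

n6 = n5 ∧ x3 must be 1, so both n5 = 1 and x3 = 1.
n5 = n1 ∧ n4 must be 1, so both n1 = 1 and n4 = 1.
n1 = x4 ∧ x2 must be 1, so both x4 = 1 and x2 = 1.
Check with x1=1, x2=1, x3=1, x4=1, x5=0:
n1 = x4 ∧ x2 = 1 ∧ 1 = 1
n2 = x1 ∧ n1 = 1 ∧ 1 = 1
n3 = x5 ∨ n2 = 0 ∨ 1 = 1
n4 = n1 ∨ n3 = 1 ∨ 1 = 1
n5 = n1 ∧ n4 = 1 ∧ 1 = 1
n6 = n5 ∧ x3 = 1 ∧ 1 = 1
So n6 = 1 as required.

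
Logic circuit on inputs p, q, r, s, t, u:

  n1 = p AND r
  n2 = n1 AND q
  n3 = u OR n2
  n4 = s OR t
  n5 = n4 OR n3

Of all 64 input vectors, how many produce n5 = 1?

n5 = n4 OR n3 must be 1, so at least one of n4, n3 is 1.
Enumerating the 64 input combinations, 57 give n5 = 1 and 7 give n5 = 0.

57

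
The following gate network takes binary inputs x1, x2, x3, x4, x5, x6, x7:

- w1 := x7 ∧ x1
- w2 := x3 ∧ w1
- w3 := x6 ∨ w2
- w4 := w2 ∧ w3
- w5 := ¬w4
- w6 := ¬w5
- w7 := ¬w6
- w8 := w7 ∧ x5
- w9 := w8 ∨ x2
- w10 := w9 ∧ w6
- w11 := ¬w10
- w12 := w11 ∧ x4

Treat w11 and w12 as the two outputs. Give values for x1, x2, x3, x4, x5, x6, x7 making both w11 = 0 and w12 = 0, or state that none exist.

x1=1 x2=1 x3=1 x4=1 x5=0 x6=1 x7=1

Check with x1=1 x2=1 x3=1 x4=1 x5=0 x6=1 x7=1:
w1 = x7 ∧ x1 = 1 ∧ 1 = 1
w2 = x3 ∧ w1 = 1 ∧ 1 = 1
w3 = x6 ∨ w2 = 1 ∨ 1 = 1
w4 = w2 ∧ w3 = 1 ∧ 1 = 1
w5 = ¬w4 = ¬1 = 0
w6 = ¬w5 = ¬0 = 1
w7 = ¬w6 = ¬1 = 0
w8 = w7 ∧ x5 = 0 ∧ 0 = 0
w9 = w8 ∨ x2 = 0 ∨ 1 = 1
w10 = w9 ∧ w6 = 1 ∧ 1 = 1
w11 = ¬w10 = ¬1 = 0
w12 = w11 ∧ x4 = 0 ∧ 1 = 0
So w11 = 0 and w12 = 0.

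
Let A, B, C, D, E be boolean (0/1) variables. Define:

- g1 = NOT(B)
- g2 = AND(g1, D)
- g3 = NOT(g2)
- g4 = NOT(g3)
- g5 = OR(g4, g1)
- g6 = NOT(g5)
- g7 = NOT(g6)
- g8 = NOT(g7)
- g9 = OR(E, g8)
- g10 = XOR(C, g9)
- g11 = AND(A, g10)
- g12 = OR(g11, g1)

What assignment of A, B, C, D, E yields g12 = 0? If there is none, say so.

A=0, B=1, C=1, D=1, E=0

Check with A=0, B=1, C=1, D=1, E=0:
g1 = NOT(B) = NOT 1 = 0
g2 = AND(g1, D) = AND(0, 1) = 0
g3 = NOT(g2) = NOT 0 = 1
g4 = NOT(g3) = NOT 1 = 0
g5 = OR(g4, g1) = OR(0, 0) = 0
g6 = NOT(g5) = NOT 0 = 1
g7 = NOT(g6) = NOT 1 = 0
g8 = NOT(g7) = NOT 0 = 1
g9 = OR(E, g8) = OR(0, 1) = 1
g10 = XOR(C, g9) = XOR(1, 1) = 0
g11 = AND(A, g10) = AND(0, 0) = 0
g12 = OR(g11, g1) = OR(0, 0) = 0
So g12 = 0 as required.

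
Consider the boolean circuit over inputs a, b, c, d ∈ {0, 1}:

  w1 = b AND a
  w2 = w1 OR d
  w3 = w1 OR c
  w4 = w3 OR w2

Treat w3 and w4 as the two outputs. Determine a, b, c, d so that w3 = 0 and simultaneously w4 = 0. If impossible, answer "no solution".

Check with a=1, b=0, c=0, d=0:
w1 = b AND a = 0 AND 1 = 0
w2 = w1 OR d = 0 OR 0 = 0
w3 = w1 OR c = 0 OR 0 = 0
w4 = w3 OR w2 = 0 OR 0 = 0
So w3 = 0 and w4 = 0.

a=1, b=0, c=0, d=0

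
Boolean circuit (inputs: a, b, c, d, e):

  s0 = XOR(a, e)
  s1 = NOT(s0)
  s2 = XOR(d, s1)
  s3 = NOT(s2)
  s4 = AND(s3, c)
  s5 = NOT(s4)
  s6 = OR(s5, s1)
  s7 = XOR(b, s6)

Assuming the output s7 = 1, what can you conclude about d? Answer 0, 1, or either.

Both values of d occur among assignments with s7 = 1:
  d=0: a=0, b=0, c=0, d=0, e=0
  d=1: a=0, b=0, c=0, d=1, e=0

either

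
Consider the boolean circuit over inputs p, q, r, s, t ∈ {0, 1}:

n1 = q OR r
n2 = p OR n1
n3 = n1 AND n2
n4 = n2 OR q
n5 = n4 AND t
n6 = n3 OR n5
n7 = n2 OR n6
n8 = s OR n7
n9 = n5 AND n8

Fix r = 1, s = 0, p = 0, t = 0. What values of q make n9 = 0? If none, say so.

Check with r = 1, s = 0, p = 0, t = 0 and q=0:
n1 = q OR r = 0 OR 1 = 1
n2 = p OR n1 = 0 OR 1 = 1
n3 = n1 AND n2 = 1 AND 1 = 1
n4 = n2 OR q = 1 OR 0 = 1
n5 = n4 AND t = 1 AND 0 = 0
n6 = n3 OR n5 = 1 OR 0 = 1
n7 = n2 OR n6 = 1 OR 1 = 1
n8 = s OR n7 = 0 OR 1 = 1
n9 = n5 AND n8 = 0 AND 1 = 0
So n9 = 0.

q=0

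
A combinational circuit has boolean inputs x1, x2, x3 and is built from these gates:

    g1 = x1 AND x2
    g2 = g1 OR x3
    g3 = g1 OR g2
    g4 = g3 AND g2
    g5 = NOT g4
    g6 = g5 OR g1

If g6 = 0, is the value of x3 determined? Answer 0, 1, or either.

1

g6 = g5 OR g1 must be 0, so both g5 = 0 and g1 = 0.
g5 = NOT g4 must be 0, so g4 = 1.
Every assignment with g6 = 0 has x3 = 1; there are 3 such assignment(s).
  x1=0, x2=0, x3=1
  x1=0, x2=1, x3=1
  x1=1, x2=0, x3=1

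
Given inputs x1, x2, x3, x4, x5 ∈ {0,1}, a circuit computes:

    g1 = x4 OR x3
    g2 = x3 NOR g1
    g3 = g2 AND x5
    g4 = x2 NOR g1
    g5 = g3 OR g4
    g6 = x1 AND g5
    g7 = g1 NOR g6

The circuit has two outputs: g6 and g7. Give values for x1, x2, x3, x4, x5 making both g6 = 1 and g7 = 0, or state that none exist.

Check with x1=1, x2=0, x3=0, x4=0, x5=0:
g1 = x4 OR x3 = 0 OR 0 = 0
g2 = x3 NOR g1 = 0 NOR 0 = 1
g3 = g2 AND x5 = 1 AND 0 = 0
g4 = x2 NOR g1 = 0 NOR 0 = 1
g5 = g3 OR g4 = 0 OR 1 = 1
g6 = x1 AND g5 = 1 AND 1 = 1
g7 = g1 NOR g6 = 0 NOR 1 = 0
So g6 = 1 and g7 = 0.

x1=1, x2=0, x3=0, x4=0, x5=0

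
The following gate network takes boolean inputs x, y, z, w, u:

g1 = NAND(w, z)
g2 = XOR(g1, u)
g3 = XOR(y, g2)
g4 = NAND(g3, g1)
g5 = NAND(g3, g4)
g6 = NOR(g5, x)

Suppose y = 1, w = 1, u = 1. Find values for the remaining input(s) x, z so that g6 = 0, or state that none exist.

x=1 z=1

g6 = NOR(g5, x) must be 0, so at least one of g5, x is 1.
Check with y = 1, w = 1, u = 1 and x=1, z=1:
g1 = NAND(w, z) = NAND(1, 1) = 0
g2 = XOR(g1, u) = XOR(0, 1) = 1
g3 = XOR(y, g2) = XOR(1, 1) = 0
g4 = NAND(g3, g1) = NAND(0, 0) = 1
g5 = NAND(g3, g4) = NAND(0, 1) = 1
g6 = NOR(g5, x) = NOR(1, 1) = 0
So g6 = 0.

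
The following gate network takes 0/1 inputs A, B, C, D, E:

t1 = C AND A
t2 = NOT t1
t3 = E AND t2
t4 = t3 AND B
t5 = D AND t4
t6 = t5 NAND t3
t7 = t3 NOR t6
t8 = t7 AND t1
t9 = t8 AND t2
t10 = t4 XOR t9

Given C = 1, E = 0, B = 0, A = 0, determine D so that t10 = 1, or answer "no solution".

With C = 1, E = 0, B = 0, A = 0 fixed, none of the 2 settings of D give t10 = 1.
For example, with D=1:
t1 = C AND A = 1 AND 0 = 0
t2 = NOT t1 = NOT 0 = 1
t3 = E AND t2 = 0 AND 1 = 0
t4 = t3 AND B = 0 AND 0 = 0
t5 = D AND t4 = 1 AND 0 = 0
t6 = t5 NAND t3 = 0 NAND 0 = 1
t7 = t3 NOR t6 = 0 NOR 1 = 0
t8 = t7 AND t1 = 0 AND 0 = 0
t9 = t8 AND t2 = 0 AND 1 = 0
t10 = t4 XOR t9 = 0 XOR 0 = 0
giving t10 = 0 ≠ 1.

no solution exists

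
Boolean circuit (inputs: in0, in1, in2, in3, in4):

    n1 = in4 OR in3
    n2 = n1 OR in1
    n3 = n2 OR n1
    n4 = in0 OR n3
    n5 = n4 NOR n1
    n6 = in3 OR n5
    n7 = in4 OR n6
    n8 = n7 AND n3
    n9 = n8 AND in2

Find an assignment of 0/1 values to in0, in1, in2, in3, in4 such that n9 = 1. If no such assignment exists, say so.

in0=0, in1=0, in2=1, in3=0, in4=1

n9 = n8 AND in2 must be 1, so both n8 = 1 and in2 = 1.
n8 = n7 AND n3 must be 1, so both n7 = 1 and n3 = 1.
n7 = in4 OR n6 must be 1, so at least one of in4, n6 is 1.
Check with in0=0, in1=0, in2=1, in3=0, in4=1:
n1 = in4 OR in3 = 1 OR 0 = 1
n2 = n1 OR in1 = 1 OR 0 = 1
n3 = n2 OR n1 = 1 OR 1 = 1
n4 = in0 OR n3 = 0 OR 1 = 1
n5 = n4 NOR n1 = 1 NOR 1 = 0
n6 = in3 OR n5 = 0 OR 0 = 0
n7 = in4 OR n6 = 1 OR 0 = 1
n8 = n7 AND n3 = 1 AND 1 = 1
n9 = n8 AND in2 = 1 AND 1 = 1
So n9 = 1 as required.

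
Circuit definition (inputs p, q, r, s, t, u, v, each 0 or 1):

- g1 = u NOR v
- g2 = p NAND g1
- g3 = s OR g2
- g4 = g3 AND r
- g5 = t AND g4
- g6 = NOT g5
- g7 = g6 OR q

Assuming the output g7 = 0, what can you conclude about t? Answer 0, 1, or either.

1

g7 = g6 OR q must be 0, so both g6 = 0 and q = 0.
g6 = NOT g5 must be 0, so g5 = 1.
Every assignment with g7 = 0 has t = 1; there are 15 such assignment(s).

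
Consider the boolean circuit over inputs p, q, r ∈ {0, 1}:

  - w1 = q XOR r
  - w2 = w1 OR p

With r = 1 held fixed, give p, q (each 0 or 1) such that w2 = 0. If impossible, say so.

Check with r = 1 and p=0, q=1:
w1 = q XOR r = 1 XOR 1 = 0
w2 = w1 OR p = 0 OR 0 = 0
So w2 = 0.

p=0, q=1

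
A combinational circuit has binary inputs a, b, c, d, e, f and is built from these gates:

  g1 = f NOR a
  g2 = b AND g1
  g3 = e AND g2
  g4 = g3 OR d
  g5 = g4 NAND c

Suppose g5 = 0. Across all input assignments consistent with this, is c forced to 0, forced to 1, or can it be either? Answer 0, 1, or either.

g5 = g4 NAND c must be 0, so both g4 = 1 and c = 1.
g4 = g3 OR d must be 1, so at least one of g3, d is 1.
Every assignment with g5 = 0 has c = 1; there are 17 such assignment(s).

1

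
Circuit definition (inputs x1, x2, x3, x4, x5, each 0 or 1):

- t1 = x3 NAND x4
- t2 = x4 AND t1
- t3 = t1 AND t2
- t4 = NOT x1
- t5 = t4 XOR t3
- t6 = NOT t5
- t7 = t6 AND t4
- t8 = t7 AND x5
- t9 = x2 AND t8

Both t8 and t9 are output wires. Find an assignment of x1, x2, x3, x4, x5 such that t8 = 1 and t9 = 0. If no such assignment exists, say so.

x1=0, x2=0, x3=0, x4=1, x5=1

Check with x1=0, x2=0, x3=0, x4=1, x5=1:
t1 = x3 NAND x4 = 0 NAND 1 = 1
t2 = x4 AND t1 = 1 AND 1 = 1
t3 = t1 AND t2 = 1 AND 1 = 1
t4 = NOT x1 = NOT 0 = 1
t5 = t4 XOR t3 = 1 XOR 1 = 0
t6 = NOT t5 = NOT 0 = 1
t7 = t6 AND t4 = 1 AND 1 = 1
t8 = t7 AND x5 = 1 AND 1 = 1
t9 = x2 AND t8 = 0 AND 1 = 0
So t8 = 1 and t9 = 0.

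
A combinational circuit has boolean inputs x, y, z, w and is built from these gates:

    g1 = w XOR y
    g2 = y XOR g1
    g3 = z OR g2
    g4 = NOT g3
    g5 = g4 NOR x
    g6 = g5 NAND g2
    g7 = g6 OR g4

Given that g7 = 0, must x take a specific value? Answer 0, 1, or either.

0

g7 = g6 OR g4 must be 0, so both g6 = 0 and g4 = 0.
g6 = g5 NAND g2 must be 0, so both g5 = 1 and g2 = 1.
g4 = NOT g3 must be 0, so g3 = 1.
Every assignment with g7 = 0 has x = 0; there are 4 such assignment(s).
  x=0, y=0, z=0, w=1
  x=0, y=0, z=1, w=1
  x=0, y=1, z=0, w=1
  x=0, y=1, z=1, w=1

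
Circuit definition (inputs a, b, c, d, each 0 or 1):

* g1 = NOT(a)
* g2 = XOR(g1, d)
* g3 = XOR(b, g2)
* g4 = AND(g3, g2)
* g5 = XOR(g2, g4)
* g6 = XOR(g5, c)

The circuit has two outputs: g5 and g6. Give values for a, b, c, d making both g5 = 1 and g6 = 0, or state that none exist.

a=1 b=1 c=1 d=1

Check with a=1 b=1 c=1 d=1:
g1 = NOT(a) = NOT 1 = 0
g2 = XOR(g1, d) = XOR(0, 1) = 1
g3 = XOR(b, g2) = XOR(1, 1) = 0
g4 = AND(g3, g2) = AND(0, 1) = 0
g5 = XOR(g2, g4) = XOR(1, 0) = 1
g6 = XOR(g5, c) = XOR(1, 1) = 0
So g5 = 1 and g6 = 0.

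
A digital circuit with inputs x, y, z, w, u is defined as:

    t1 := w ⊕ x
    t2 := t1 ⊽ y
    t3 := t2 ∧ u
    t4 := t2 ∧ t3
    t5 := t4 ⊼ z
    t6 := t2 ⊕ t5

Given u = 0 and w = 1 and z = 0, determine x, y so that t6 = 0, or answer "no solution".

Check with u = 0 and w = 1 and z = 0 and x=1, y=0:
t1 = w ⊕ x = 1 ⊕ 1 = 0
t2 = t1 ⊽ y = 0 ⊽ 0 = 1
t3 = t2 ∧ u = 1 ∧ 0 = 0
t4 = t2 ∧ t3 = 1 ∧ 0 = 0
t5 = t4 ⊼ z = 0 ⊼ 0 = 1
t6 = t2 ⊕ t5 = 1 ⊕ 1 = 0
So t6 = 0.

x=1, y=0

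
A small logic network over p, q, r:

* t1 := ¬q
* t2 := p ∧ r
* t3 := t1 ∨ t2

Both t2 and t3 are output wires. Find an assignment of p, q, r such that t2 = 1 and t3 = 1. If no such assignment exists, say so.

Check with p=1, q=0, r=1:
t1 = ¬q = ¬0 = 1
t2 = p ∧ r = 1 ∧ 1 = 1
t3 = t1 ∨ t2 = 1 ∨ 1 = 1
So t2 = 1 and t3 = 1.

p=1, q=0, r=1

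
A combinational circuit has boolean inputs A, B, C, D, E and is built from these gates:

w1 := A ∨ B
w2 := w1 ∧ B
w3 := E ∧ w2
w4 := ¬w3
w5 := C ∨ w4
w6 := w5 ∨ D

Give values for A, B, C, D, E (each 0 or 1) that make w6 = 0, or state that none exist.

w6 = w5 ∨ D must be 0, so both w5 = 0 and D = 0.
Check with A=0, B=1, C=0, D=0, E=1:
w1 = A ∨ B = 0 ∨ 1 = 1
w2 = w1 ∧ B = 1 ∧ 1 = 1
w3 = E ∧ w2 = 1 ∧ 1 = 1
w4 = ¬w3 = ¬1 = 0
w5 = C ∨ w4 = 0 ∨ 0 = 0
w6 = w5 ∨ D = 0 ∨ 0 = 0
So w6 = 0 as required.

A=0, B=1, C=0, D=0, E=1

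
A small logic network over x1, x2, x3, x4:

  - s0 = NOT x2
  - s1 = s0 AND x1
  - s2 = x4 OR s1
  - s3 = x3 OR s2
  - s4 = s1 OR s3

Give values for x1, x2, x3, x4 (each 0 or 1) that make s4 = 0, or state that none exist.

s4 = s1 OR s3 must be 0, so both s1 = 0 and s3 = 0.
Check with x1=0 x2=1 x3=0 x4=0:
s0 = NOT x2 = NOT 1 = 0
s1 = s0 AND x1 = 0 AND 0 = 0
s2 = x4 OR s1 = 0 OR 0 = 0
s3 = x3 OR s2 = 0 OR 0 = 0
s4 = s1 OR s3 = 0 OR 0 = 0
So s4 = 0 as required.

x1=0 x2=1 x3=0 x4=0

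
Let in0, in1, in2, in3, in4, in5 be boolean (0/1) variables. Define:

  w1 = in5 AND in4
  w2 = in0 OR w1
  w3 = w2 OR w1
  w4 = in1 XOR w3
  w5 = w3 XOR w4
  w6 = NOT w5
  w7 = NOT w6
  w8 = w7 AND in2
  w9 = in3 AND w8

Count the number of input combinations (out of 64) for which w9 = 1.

w9 = in3 AND w8 must be 1, so both in3 = 1 and w8 = 1.
w8 = w7 AND in2 must be 1, so both w7 = 1 and in2 = 1.
Enumerating the 64 input combinations, 8 give w9 = 1 and 56 give w9 = 0.

8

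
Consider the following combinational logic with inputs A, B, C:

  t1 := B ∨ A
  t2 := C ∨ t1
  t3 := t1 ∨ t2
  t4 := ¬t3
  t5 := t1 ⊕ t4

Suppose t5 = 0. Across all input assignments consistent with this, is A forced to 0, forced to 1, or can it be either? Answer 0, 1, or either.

t5 = t1 ⊕ t4 must be 0, so t1 and t4 are equal.
Every assignment with t5 = 0 has A = 0; there are 1 such assignment(s).
  A=0, B=0, C=1

0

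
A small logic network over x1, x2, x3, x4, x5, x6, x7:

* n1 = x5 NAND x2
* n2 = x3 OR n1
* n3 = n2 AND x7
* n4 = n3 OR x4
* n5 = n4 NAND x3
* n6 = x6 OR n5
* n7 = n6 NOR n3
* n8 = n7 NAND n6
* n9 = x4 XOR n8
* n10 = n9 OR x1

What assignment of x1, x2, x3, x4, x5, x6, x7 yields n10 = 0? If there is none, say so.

x1=0 x2=1 x3=0 x4=1 x5=1 x6=1 x7=0

Check with x1=0 x2=1 x3=0 x4=1 x5=1 x6=1 x7=0:
n1 = x5 NAND x2 = 1 NAND 1 = 0
n2 = x3 OR n1 = 0 OR 0 = 0
n3 = n2 AND x7 = 0 AND 0 = 0
n4 = n3 OR x4 = 0 OR 1 = 1
n5 = n4 NAND x3 = 1 NAND 0 = 1
n6 = x6 OR n5 = 1 OR 1 = 1
n7 = n6 NOR n3 = 1 NOR 0 = 0
n8 = n7 NAND n6 = 0 NAND 1 = 1
n9 = x4 XOR n8 = 1 XOR 1 = 0
n10 = n9 OR x1 = 0 OR 0 = 0
So n10 = 0 as required.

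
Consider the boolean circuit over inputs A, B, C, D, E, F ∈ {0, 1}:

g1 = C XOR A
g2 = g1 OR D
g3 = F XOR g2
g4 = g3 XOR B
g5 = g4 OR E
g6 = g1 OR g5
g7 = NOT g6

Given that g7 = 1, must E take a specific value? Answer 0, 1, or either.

0

g7 = NOT g6 must be 1, so g6 = 0.
g6 = g1 OR g5 must be 0, so both g1 = 0 and g5 = 0.
Every assignment with g7 = 1 has E = 0; there are 8 such assignment(s).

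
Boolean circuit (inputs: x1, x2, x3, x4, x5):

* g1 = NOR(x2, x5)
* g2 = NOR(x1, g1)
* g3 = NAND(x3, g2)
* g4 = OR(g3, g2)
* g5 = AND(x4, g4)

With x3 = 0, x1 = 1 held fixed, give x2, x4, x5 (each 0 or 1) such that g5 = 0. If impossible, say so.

x2=1, x4=0, x5=1

g5 = AND(x4, g4) must be 0, so at least one of x4, g4 is 0.
Check with x3 = 0, x1 = 1 and x2=1, x4=0, x5=1:
g1 = NOR(x2, x5) = NOR(1, 1) = 0
g2 = NOR(x1, g1) = NOR(1, 0) = 0
g3 = NAND(x3, g2) = NAND(0, 0) = 1
g4 = OR(g3, g2) = OR(1, 0) = 1
g5 = AND(x4, g4) = AND(0, 1) = 0
So g5 = 0.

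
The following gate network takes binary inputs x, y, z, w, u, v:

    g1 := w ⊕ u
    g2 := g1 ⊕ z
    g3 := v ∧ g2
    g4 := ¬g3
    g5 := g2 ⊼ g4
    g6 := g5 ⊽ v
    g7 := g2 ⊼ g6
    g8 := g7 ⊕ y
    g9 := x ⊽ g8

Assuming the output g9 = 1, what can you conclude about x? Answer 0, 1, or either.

g9 = x ⊽ g8 must be 1, so both x = 0 and g8 = 0.
g8 = g7 ⊕ y must be 0, so g7 and y are equal.
Every assignment with g9 = 1 has x = 0; there are 16 such assignment(s).

0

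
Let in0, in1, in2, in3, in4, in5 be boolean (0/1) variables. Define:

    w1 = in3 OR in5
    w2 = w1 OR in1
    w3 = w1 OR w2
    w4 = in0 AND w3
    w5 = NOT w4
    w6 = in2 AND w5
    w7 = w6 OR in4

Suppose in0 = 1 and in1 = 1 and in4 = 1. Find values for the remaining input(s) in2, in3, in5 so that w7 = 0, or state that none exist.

no solution exists

With in0 = 1 and in1 = 1 and in4 = 1 fixed, none of the 8 settings of in2, in3, in5 give w7 = 0.
For example, with in2=0, in3=1, in5=1:
w1 = in3 OR in5 = 1 OR 1 = 1
w2 = w1 OR in1 = 1 OR 1 = 1
w3 = w1 OR w2 = 1 OR 1 = 1
w4 = in0 AND w3 = 1 AND 1 = 1
w5 = NOT w4 = NOT 1 = 0
w6 = in2 AND w5 = 0 AND 0 = 0
w7 = w6 OR in4 = 0 OR 1 = 1
giving w7 = 1 ≠ 0.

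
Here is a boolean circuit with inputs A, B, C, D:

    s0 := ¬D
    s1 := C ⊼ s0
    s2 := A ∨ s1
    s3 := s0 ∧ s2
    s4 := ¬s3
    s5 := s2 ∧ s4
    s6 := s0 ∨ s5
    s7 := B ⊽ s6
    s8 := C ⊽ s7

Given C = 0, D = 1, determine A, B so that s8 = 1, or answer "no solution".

Check with C = 0, D = 1 and A=1, B=0:
s0 = ¬D = ¬1 = 0
s1 = C ⊼ s0 = 0 ⊼ 0 = 1
s2 = A ∨ s1 = 1 ∨ 1 = 1
s3 = s0 ∧ s2 = 0 ∧ 1 = 0
s4 = ¬s3 = ¬0 = 1
s5 = s2 ∧ s4 = 1 ∧ 1 = 1
s6 = s0 ∨ s5 = 0 ∨ 1 = 1
s7 = B ⊽ s6 = 0 ⊽ 1 = 0
s8 = C ⊽ s7 = 0 ⊽ 0 = 1
So s8 = 1.

A=1 B=0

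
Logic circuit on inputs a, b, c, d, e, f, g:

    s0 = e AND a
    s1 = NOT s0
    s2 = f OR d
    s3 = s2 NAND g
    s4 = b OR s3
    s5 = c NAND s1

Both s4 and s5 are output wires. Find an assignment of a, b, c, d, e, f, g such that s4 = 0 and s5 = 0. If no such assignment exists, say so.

a=0, b=0, c=1, d=0, e=0, f=1, g=1

Check with a=0, b=0, c=1, d=0, e=0, f=1, g=1:
s0 = e AND a = 0 AND 0 = 0
s1 = NOT s0 = NOT 0 = 1
s2 = f OR d = 1 OR 0 = 1
s3 = s2 NAND g = 1 NAND 1 = 0
s4 = b OR s3 = 0 OR 0 = 0
s5 = c NAND s1 = 1 NAND 1 = 0
So s4 = 0 and s5 = 0.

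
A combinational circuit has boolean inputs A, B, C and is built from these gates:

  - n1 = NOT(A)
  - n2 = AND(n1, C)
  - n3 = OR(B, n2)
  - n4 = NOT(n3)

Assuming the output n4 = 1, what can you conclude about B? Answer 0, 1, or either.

n4 = NOT(n3) must be 1, so n3 = 0.
n3 = OR(B, n2) must be 0, so both B = 0 and n2 = 0.
Every assignment with n4 = 1 has B = 0; there are 3 such assignment(s).
  A=0, B=0, C=0
  A=1, B=0, C=0
  A=1, B=0, C=1

0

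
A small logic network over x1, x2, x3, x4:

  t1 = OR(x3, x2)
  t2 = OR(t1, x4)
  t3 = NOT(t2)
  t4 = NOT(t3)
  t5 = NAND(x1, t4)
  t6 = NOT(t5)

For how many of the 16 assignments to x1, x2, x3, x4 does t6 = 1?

7

t6 = NOT(t5) must be 1, so t5 = 0.
Enumerating the 16 input combinations, 7 give t6 = 1 and 9 give t6 = 0.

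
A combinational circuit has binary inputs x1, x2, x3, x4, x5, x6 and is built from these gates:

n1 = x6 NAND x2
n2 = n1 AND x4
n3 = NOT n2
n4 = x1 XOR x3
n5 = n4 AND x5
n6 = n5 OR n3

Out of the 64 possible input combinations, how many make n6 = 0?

18

n6 = n5 OR n3 must be 0, so both n5 = 0 and n3 = 0.
n5 = n4 AND x5 must be 0, so at least one of n4, x5 is 0.
Enumerating the 64 input combinations, 18 give n6 = 0 and 46 give n6 = 1.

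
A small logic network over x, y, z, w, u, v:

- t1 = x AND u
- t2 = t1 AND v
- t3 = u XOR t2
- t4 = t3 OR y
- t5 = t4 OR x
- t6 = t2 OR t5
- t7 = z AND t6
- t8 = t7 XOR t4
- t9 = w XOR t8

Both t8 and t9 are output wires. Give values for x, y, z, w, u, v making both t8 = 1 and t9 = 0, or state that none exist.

x=0 y=1 z=0 w=1 u=0 v=1

Check with x=0 y=1 z=0 w=1 u=0 v=1:
t1 = x AND u = 0 AND 0 = 0
t2 = t1 AND v = 0 AND 1 = 0
t3 = u XOR t2 = 0 XOR 0 = 0
t4 = t3 OR y = 0 OR 1 = 1
t5 = t4 OR x = 1 OR 0 = 1
t6 = t2 OR t5 = 0 OR 1 = 1
t7 = z AND t6 = 0 AND 1 = 0
t8 = t7 XOR t4 = 0 XOR 1 = 1
t9 = w XOR t8 = 1 XOR 1 = 0
So t8 = 1 and t9 = 0.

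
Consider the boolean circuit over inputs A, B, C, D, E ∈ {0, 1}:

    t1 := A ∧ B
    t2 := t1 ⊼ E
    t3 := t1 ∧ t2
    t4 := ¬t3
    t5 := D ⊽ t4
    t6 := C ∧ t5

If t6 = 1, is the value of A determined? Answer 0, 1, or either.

1

t6 = C ∧ t5 must be 1, so both C = 1 and t5 = 1.
t5 = D ⊽ t4 must be 1, so both D = 0 and t4 = 0.
t4 = ¬t3 must be 0, so t3 = 1.
Every assignment with t6 = 1 has A = 1; there are 1 such assignment(s).
  A=1, B=1, C=1, D=0, E=0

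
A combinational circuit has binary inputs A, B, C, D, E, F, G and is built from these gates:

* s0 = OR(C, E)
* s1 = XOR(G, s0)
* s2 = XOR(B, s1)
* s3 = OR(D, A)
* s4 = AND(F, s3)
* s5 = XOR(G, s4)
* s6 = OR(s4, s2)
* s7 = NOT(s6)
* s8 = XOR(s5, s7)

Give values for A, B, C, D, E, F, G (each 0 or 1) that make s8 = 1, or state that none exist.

s8 = XOR(s5, s7) must be 1, so s5 and s7 differ.
Check with A=0 B=0 C=0 D=0 E=0 F=1 G=1:
s0 = OR(C, E) = OR(0, 0) = 0
s1 = XOR(G, s0) = XOR(1, 0) = 1
s2 = XOR(B, s1) = XOR(0, 1) = 1
s3 = OR(D, A) = OR(0, 0) = 0
s4 = AND(F, s3) = AND(1, 0) = 0
s5 = XOR(G, s4) = XOR(1, 0) = 1
s6 = OR(s4, s2) = OR(0, 1) = 1
s7 = NOT(s6) = NOT 1 = 0
s8 = XOR(s5, s7) = XOR(1, 0) = 1
So s8 = 1 as required.

A=0 B=0 C=0 D=0 E=0 F=1 G=1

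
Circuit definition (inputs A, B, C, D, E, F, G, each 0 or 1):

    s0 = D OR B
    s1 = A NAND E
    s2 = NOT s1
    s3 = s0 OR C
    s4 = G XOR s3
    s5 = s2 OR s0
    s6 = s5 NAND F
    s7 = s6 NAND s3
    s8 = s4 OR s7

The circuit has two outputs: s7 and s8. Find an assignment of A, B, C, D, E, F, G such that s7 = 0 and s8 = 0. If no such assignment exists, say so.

Check with A=1, B=1, C=0, D=1, E=0, F=0, G=1:
s0 = D OR B = 1 OR 1 = 1
s1 = A NAND E = 1 NAND 0 = 1
s2 = NOT s1 = NOT 1 = 0
s3 = s0 OR C = 1 OR 0 = 1
s4 = G XOR s3 = 1 XOR 1 = 0
s5 = s2 OR s0 = 0 OR 1 = 1
s6 = s5 NAND F = 1 NAND 0 = 1
s7 = s6 NAND s3 = 1 NAND 1 = 0
s8 = s4 OR s7 = 0 OR 0 = 0
So s7 = 0 and s8 = 0.

A=1, B=1, C=0, D=1, E=0, F=0, G=1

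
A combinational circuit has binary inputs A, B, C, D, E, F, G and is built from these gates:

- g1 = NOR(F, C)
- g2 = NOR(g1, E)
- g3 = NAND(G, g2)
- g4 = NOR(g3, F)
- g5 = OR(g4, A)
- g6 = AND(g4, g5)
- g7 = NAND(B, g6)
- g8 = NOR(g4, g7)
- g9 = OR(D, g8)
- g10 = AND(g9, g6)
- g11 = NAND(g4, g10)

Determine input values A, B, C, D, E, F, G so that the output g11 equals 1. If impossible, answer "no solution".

g11 = NAND(g4, g10) must be 1, so at least one of g4, g10 is 0.
Check with A=1 B=1 C=0 D=1 E=1 F=1 G=1:
g1 = NOR(F, C) = NOR(1, 0) = 0
g2 = NOR(g1, E) = NOR(0, 1) = 0
g3 = NAND(G, g2) = NAND(1, 0) = 1
g4 = NOR(g3, F) = NOR(1, 1) = 0
g5 = OR(g4, A) = OR(0, 1) = 1
g6 = AND(g4, g5) = AND(0, 1) = 0
g7 = NAND(B, g6) = NAND(1, 0) = 1
g8 = NOR(g4, g7) = NOR(0, 1) = 0
g9 = OR(D, g8) = OR(1, 0) = 1
g10 = AND(g9, g6) = AND(1, 0) = 0
g11 = NAND(g4, g10) = NAND(0, 0) = 1
So g11 = 1 as required.

A=1 B=1 C=0 D=1 E=1 F=1 G=1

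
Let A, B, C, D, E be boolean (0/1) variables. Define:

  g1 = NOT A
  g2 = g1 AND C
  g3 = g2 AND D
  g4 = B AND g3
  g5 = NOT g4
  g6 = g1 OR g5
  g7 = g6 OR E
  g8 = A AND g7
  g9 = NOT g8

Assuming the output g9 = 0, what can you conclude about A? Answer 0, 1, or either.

1

g9 = NOT g8 must be 0, so g8 = 1.
g8 = A AND g7 must be 1, so both A = 1 and g7 = 1.
Every assignment with g9 = 0 has A = 1; there are 16 such assignment(s).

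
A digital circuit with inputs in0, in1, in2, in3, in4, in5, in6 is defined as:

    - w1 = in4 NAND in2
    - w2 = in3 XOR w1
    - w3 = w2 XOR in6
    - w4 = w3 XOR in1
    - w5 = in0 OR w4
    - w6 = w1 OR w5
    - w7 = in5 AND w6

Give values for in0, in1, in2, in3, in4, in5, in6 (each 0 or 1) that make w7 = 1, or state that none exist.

w7 = in5 AND w6 must be 1, so both in5 = 1 and w6 = 1.
w6 = w1 OR w5 must be 1, so at least one of w1, w5 is 1.
Check with in0=0, in1=0, in2=0, in3=0, in4=0, in5=1, in6=1:
w1 = in4 NAND in2 = 0 NAND 0 = 1
w2 = in3 XOR w1 = 0 XOR 1 = 1
w3 = w2 XOR in6 = 1 XOR 1 = 0
w4 = w3 XOR in1 = 0 XOR 0 = 0
w5 = in0 OR w4 = 0 OR 0 = 0
w6 = w1 OR w5 = 1 OR 0 = 1
w7 = in5 AND w6 = 1 AND 1 = 1
So w7 = 1 as required.

in0=0, in1=0, in2=0, in3=0, in4=0, in5=1, in6=1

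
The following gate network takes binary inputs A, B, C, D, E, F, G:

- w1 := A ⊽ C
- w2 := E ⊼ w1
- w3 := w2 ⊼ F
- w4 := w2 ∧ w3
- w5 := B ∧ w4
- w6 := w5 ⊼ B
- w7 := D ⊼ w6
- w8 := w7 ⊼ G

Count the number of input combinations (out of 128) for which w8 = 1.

89

w8 = w7 ⊼ G must be 1, so at least one of w7, G is 0.
Enumerating the 128 input combinations, 89 give w8 = 1 and 39 give w8 = 0.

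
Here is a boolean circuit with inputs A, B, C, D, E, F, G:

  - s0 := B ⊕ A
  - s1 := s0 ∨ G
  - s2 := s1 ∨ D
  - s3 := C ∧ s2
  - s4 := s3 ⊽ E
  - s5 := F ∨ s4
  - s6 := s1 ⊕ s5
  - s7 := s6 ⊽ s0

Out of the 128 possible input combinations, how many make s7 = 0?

98

s7 = s6 ⊽ s0 must be 0, so at least one of s6, s0 is 1.
Enumerating the 128 input combinations, 98 give s7 = 0 and 30 give s7 = 1.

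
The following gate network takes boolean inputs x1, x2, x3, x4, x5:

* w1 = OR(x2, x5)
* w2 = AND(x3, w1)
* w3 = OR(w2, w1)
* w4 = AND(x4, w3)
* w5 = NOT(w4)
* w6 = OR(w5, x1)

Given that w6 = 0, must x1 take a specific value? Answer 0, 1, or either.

0

w6 = OR(w5, x1) must be 0, so both w5 = 0 and x1 = 0.
Every assignment with w6 = 0 has x1 = 0; there are 6 such assignment(s).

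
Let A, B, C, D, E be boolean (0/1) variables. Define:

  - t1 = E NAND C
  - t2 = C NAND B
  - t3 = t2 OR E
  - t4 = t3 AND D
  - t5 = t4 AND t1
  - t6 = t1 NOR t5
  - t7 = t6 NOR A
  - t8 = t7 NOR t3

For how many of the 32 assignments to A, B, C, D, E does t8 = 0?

30

t8 = t7 NOR t3 must be 0, so at least one of t7, t3 is 1.
Enumerating the 32 input combinations, 30 give t8 = 0 and 2 give t8 = 1.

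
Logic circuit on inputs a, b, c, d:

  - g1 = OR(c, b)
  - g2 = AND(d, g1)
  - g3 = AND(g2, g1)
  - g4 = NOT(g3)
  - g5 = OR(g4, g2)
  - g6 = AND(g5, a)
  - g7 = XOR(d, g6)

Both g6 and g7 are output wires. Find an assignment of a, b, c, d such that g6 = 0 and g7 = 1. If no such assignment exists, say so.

Check with a=0, b=1, c=0, d=1:
g1 = OR(c, b) = OR(0, 1) = 1
g2 = AND(d, g1) = AND(1, 1) = 1
g3 = AND(g2, g1) = AND(1, 1) = 1
g4 = NOT(g3) = NOT 1 = 0
g5 = OR(g4, g2) = OR(0, 1) = 1
g6 = AND(g5, a) = AND(1, 0) = 0
g7 = XOR(d, g6) = XOR(1, 0) = 1
So g6 = 0 and g7 = 1.

a=0, b=1, c=0, d=1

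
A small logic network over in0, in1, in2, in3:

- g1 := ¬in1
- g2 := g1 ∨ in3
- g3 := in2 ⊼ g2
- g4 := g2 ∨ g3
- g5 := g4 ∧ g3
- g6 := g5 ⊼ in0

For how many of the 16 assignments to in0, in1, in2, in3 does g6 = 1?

11

g6 = g5 ⊼ in0 must be 1, so at least one of g5, in0 is 0.
Enumerating the 16 input combinations, 11 give g6 = 1 and 5 give g6 = 0.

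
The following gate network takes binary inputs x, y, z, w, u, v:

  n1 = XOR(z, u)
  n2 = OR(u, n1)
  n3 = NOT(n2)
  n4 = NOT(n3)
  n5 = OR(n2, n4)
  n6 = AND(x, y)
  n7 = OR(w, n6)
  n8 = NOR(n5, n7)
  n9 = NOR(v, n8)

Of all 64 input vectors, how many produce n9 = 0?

35

n9 = NOR(v, n8) must be 0, so at least one of v, n8 is 1.
Enumerating the 64 input combinations, 35 give n9 = 0 and 29 give n9 = 1.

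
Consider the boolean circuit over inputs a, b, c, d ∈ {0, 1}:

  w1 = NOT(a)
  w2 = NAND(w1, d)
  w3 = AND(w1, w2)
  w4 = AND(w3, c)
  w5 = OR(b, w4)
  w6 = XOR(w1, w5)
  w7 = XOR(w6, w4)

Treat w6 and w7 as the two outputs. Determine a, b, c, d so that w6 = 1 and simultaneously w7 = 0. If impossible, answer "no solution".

Across all 16 input combinations, none give both w6 = 1 and w7 = 0.

no solution exists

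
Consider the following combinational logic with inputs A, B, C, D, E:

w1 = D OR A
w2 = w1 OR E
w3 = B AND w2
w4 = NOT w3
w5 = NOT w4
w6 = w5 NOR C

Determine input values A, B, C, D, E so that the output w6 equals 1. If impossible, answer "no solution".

w6 = w5 NOR C must be 1, so both w5 = 0 and C = 0.
Check with A=1 B=0 C=0 D=1 E=0:
w1 = D OR A = 1 OR 1 = 1
w2 = w1 OR E = 1 OR 0 = 1
w3 = B AND w2 = 0 AND 1 = 0
w4 = NOT w3 = NOT 0 = 1
w5 = NOT w4 = NOT 1 = 0
w6 = w5 NOR C = 0 NOR 0 = 1
So w6 = 1 as required.

A=1 B=0 C=0 D=1 E=0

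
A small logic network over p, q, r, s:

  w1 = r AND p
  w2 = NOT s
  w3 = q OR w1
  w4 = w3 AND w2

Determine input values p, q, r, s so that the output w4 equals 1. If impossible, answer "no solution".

p=0, q=1, r=1, s=0

Check with p=0, q=1, r=1, s=0:
w1 = r AND p = 1 AND 0 = 0
w2 = NOT s = NOT 0 = 1
w3 = q OR w1 = 1 OR 0 = 1
w4 = w3 AND w2 = 1 AND 1 = 1
So w4 = 1 as required.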